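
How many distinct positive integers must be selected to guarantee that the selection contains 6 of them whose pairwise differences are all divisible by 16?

81

Integers whose pairwise differences are multiples of 16 are exactly those sharing a remainder mod 16. The 16 residue classes mod 16 are the pigeonholes.
With 80 integers one could put 5 in each residue class and have no class reach 6.
The 81st integer pushes some class to 6, so 16·5 + 1 = 81.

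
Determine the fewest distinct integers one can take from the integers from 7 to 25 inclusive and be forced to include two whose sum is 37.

13

A set avoiding the sum 37 can contain at most one of each pair {x, 37−x}, plus the 5 elements whose complement lies outside the range.
The integers 7, …, 18 (12 of them) are such a set: any two sum to at least 7+8 = 15 and at most 17+18 = 35 < 37.
Pigeonhole: any 13th integer completes one of the 7 pairs, so 13 choices force a sum of 37.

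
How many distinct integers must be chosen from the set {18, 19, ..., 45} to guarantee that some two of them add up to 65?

A set avoiding the sum 65 can contain at most one of each pair {x, 65−x}, plus the 2 elements whose complement lies outside the range.
The integers 18, …, 32 (15 of them) are such a set: any two sum to at least 18+19 = 37 and at most 31+32 = 63 < 65.
Any 16th integer completes one of the 13 pairs, so 16 choices force a sum of 65.

16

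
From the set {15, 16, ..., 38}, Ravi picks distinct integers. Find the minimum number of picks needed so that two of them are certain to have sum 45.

Two chosen integers sum to 45 exactly when both halves of some pair {x, 45−x} with 15 ≤ x ≤ 45−x ≤ 30 are chosen — 8 such pairs.
The remaining 8 elements (those with no distinct partner in range) can never complete a 45-sum, so the worst case takes all of them and one from each pair: 8 + 8 = 16.
By pigeonhole, the 17th integer has to be the second member of some pair, so 16 + 1 = 17.

17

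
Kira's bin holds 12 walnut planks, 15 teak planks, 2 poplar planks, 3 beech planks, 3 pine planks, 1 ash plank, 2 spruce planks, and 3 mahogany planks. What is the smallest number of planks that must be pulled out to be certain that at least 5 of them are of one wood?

Pigeonhole: the 8 woods are the holes; the planks drawn are the pigeons.
To avoid 5 of any one wood, the worst case takes at most 4 of each wood, or every plank of a wood that has fewer than 4.
That gives 4 + 4 + 2 + 3 + 3 + 1 + 2 + 3 = 22 planks with no wood reaching 5.
The next plank forces some wood to 5, so 22 + 1 = 23.

23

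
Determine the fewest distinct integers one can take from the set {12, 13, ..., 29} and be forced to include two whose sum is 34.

Group the elements by complementary pair {x, 34−x}: {12,22}, {13,21}, {14,20}, …, giving 5 two-element pairs, the single value 17 (it cannot pair with itself since the integers are distinct), and 7 integers whose partner 34−x falls outside [12,29].
Treating each of those 13 groups as a pigeonhole, one can pick one integer per group — 13 integers — with no two summing to 34.
The 14th integer lands in an occupied pair, forcing a sum of 34.

14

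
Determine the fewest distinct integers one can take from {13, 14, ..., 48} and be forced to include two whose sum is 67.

22

Group the elements by complementary pair {x, 67−x}: {19,48}, {20,47}, {21,46}, …, giving 15 two-element pairs and 6 integers whose partner 67−x falls outside [13,48].
By pigeonhole, treating each of those 21 groups as a pigeonhole, one can pick one integer per group — 21 integers — with no two summing to 67.
The 22nd integer lands in an occupied pair, forcing a sum of 67.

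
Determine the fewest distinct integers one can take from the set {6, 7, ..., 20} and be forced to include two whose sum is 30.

11

Group the elements by complementary pair {x, 30−x}: {10,20}, {11,19}, {12,18}, …, giving 5 two-element pairs, the single value 15 (it cannot pair with itself since the integers are distinct), and 4 integers whose partner 30−x falls outside [6,20].
Pigeonhole: treating each of those 10 groups as a pigeonhole, one can pick one integer per group — 10 integers — with no two summing to 30.
The 11th integer lands in an occupied pair, forcing a sum of 30.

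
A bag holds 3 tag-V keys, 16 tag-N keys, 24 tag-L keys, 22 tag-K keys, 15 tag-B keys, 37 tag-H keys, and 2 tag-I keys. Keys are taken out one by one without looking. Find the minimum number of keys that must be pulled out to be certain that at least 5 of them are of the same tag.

26

Put each drawn key into a box by tag. The largest draw with every box below 5 takes min(count, 4) from each tag; tags with fewer than 4 contribute all they have.
Σ min(cᵢ, 4) = 3 + 4 + 4 + 4 + 4 + 4 + 2 = 25.
Draw number 25 + 1 = 26 must push one box to 5.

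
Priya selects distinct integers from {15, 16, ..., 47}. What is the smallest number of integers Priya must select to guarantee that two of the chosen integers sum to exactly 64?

Two chosen integers sum to 64 exactly when both halves of some pair {x, 64−x} with 17 ≤ x ≤ 64−x ≤ 47 are chosen — 15 such pairs.
The remaining 3 elements (those with no distinct partner in range) can never complete a 64-sum, so the worst case takes all of them and one from each pair: 3 + 15 = 18.
By pigeonhole, the 19th integer has to be the second member of some pair, so 18 + 1 = 19.

19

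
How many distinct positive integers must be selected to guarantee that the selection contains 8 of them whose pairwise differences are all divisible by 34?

239

Integers whose pairwise differences are multiples of 34 are exactly those sharing a remainder mod 34. By the pigeonhole principle, the 34 residue classes mod 34 are the pigeonholes.
With 238 integers one could put 7 in each residue class and have no class reach 8.
The 239th integer pushes some class to 8, so 34·7 + 1 = 239.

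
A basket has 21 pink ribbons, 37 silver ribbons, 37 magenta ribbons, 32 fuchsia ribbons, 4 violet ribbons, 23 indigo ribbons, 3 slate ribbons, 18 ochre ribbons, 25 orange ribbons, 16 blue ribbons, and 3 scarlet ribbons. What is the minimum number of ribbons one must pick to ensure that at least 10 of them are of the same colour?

83

The 11 colours are the holes; the ribbons drawn are the pigeons.
To avoid 10 of any one colour, the worst case takes at most 9 of each colour, or every ribbon of a colour that has fewer than 9.
That gives 9 + 9 + 9 + 9 + 4 + 9 + 3 + 9 + 9 + 9 + 3 = 82 ribbons with no colour reaching 10.
The next ribbon forces some colour to 10, so 82 + 1 = 83.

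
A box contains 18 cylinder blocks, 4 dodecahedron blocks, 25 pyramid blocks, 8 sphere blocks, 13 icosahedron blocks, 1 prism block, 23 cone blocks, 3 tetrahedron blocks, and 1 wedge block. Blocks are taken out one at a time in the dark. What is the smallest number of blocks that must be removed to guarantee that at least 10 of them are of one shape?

The 9 shapes are the holes; the blocks drawn are the pigeons.
To avoid 10 of any one shape, the worst case takes at most 9 of each shape, or every block of a shape that has fewer than 9.
That gives 9 + 4 + 9 + 8 + 9 + 1 + 9 + 3 + 1 = 53 blocks with no shape reaching 10.
The next block forces some shape to 10, so 53 + 1 = 54.

54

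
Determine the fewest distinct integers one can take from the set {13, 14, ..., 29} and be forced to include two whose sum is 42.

A set avoiding the sum 42 can contain at most one of each pair {x, 42−x}, plus the 1 element equal to its own complement.
The integers 21, …, 29 (9 of them) are such a set: any two sum to at least 21+22 = 43 > 42.
Any 10th integer completes one of the 8 pairs, so 10 choices force a sum of 42.

10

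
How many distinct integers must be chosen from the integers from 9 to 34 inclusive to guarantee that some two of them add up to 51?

Group the elements by complementary pair {x, 51−x}: {17,34}, {18,33}, {19,32}, …, giving 9 two-element pairs and 8 integers whose partner 51−x falls outside [9,34].
Treating each of those 17 groups as a pigeonhole, one can pick one integer per group — 17 integers — with no two summing to 51.
The 18th integer lands in an occupied pair, forcing a sum of 51.

18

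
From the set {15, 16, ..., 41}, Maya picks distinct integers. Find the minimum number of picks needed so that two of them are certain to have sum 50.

A set avoiding the sum 50 can contain at most one of each pair {x, 50−x}, plus the 7 elements whose complement lies outside the range or equal to its own complement.
The integers 25, …, 41 (17 of them) are such a set: any two sum to at least 25+26 = 51 > 50.
By the pigeonhole principle, any 18th integer completes one of the 10 pairs, so 18 choices force a sum of 50.

18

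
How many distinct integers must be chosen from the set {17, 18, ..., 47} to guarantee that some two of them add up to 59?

19

Two chosen integers sum to 59 exactly when both halves of some pair {x, 59−x} with 17 ≤ x ≤ 59−x ≤ 42 are chosen — 13 such pairs.
The remaining 5 elements (those with no distinct partner in range) can never complete a 59-sum, so the worst case takes all of them and one from each pair: 5 + 13 = 18.
The 19th integer has to be the second member of some pair, so 18 + 1 = 19.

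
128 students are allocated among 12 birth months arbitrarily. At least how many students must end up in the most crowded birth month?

By pigeonhole, the 12 birth months are the holes and the 128 students are the pigeons.
If every birth month held at most 10 students, the total would be at most 12 × 10 = 120, which is less than 128.
So some birth month holds at least ⌈128/12⌉ = 11 students.

11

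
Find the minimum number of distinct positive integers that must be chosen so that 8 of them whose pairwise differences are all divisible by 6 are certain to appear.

43

Integers whose pairwise differences are multiples of 6 are exactly those sharing a remainder mod 6. The 6 residue classes mod 6 are the pigeonholes.
With 42 integers one could put 7 in each residue class and have no class reach 8.
The 43rd integer pushes some class to 8, so 6·7 + 1 = 43.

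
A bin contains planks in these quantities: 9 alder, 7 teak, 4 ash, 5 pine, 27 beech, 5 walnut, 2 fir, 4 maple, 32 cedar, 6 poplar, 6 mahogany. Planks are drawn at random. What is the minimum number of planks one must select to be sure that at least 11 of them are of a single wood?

69

An adversary could hand out at most 10 planks per wood (9 woods run out sooner): 9 + 7 + 4 + 5 + 10 + 5 + 2 + 4 + 10 + 6 + 6 = 68 planks and still no wood has 11.
One more plank lands in a wood already at 10, so 69 draws are enough and 68 are not.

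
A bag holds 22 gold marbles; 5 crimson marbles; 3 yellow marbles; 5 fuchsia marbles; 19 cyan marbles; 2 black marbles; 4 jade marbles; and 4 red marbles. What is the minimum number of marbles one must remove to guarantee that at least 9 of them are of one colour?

40

An adversary could hand out at most 8 marbles per colour (6 colours run out sooner): 8 + 5 + 3 + 5 + 8 + 2 + 4 + 4 = 39 marbles and still no colour has 9.
One more marble lands in a colour already at 8, so 40 draws are enough and 39 are not.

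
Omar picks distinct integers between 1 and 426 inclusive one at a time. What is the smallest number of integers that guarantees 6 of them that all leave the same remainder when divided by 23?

By pigeonhole, the 23 residue classes mod 23 are the pigeonholes.
With 115 integers one could put 5 in each residue class and have no class reach 6.
The 116th integer pushes some class to 6, so 23·5 + 1 = 116.

116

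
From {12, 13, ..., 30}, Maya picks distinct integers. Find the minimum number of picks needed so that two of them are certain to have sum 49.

14

A set avoiding the sum 49 can contain at most one of each pair {x, 49−x}, plus the 7 elements whose complement lies outside the range.
The integers 12, …, 24 (13 of them) are such a set: any two sum to at least 12+13 = 25 and at most 23+24 = 47 < 49.
Pigeonhole: any 14th integer completes one of the 6 pairs, so 14 choices force a sum of 49.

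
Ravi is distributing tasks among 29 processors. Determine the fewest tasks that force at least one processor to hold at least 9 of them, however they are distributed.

233

With 232 tasks one could put exactly 8 in each of the 29 processors, and no processor would reach 9.
By the pigeonhole principle, one more task must land in a processor that already has 8, giving it 9.
So 29 × 8 + 1 = 233 tasks are required.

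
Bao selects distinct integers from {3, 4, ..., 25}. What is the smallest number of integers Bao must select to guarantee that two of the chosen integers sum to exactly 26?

Group the elements by complementary pair {x, 26−x}: {3,23}, {4,22}, {5,21}, …, giving 10 two-element pairs, the single value 13 (it cannot pair with itself since the integers are distinct), and 2 integers whose partner 26−x falls outside [3,25].
By the pigeonhole principle, treating each of those 13 groups as a pigeonhole, one can pick one integer per group — 13 integers — with no two summing to 26.
The 14th integer lands in an occupied pair, forcing a sum of 26.

14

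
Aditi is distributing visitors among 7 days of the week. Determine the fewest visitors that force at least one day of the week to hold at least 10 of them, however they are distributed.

With 63 visitors one could put exactly 9 in each of the 7 days of the week, and no day of the week would reach 10.
One more visitor must land in a day of the week that already has 9, giving it 10.
So 7 × 9 + 1 = 64 visitors are required.

64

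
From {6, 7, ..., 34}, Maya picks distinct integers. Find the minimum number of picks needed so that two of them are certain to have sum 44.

Two chosen integers sum to 44 exactly when both halves of some pair {x, 44−x} with 10 ≤ x ≤ 44−x ≤ 34 are chosen — 12 such pairs.
The remaining 5 elements (those with no distinct partner in range) can never complete a 44-sum, so the worst case takes all of them and one from each pair: 5 + 12 = 17.
The 18th integer has to be the second member of some pair, so 17 + 1 = 18.

18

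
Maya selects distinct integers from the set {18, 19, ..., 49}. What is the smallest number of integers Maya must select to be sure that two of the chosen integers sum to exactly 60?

21

A set avoiding the sum 60 can contain at most one of each pair {x, 60−x}, plus the 8 elements whose complement lies outside the range or equal to its own complement.
The integers 30, …, 49 (20 of them) are such a set: any two sum to at least 30+31 = 61 > 60.
By the pigeonhole principle, any 21st integer completes one of the 12 pairs, so 21 choices force a sum of 60.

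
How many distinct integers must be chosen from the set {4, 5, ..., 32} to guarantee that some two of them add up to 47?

21

Group the elements by complementary pair {x, 47−x}: {15,32}, {16,31}, {17,30}, …, giving 9 two-element pairs and 11 integers whose partner 47−x falls outside [4,32].
Treating each of those 20 groups as a pigeonhole, one can pick one integer per group — 20 integers — with no two summing to 47.
The 21st integer lands in an occupied pair, forcing a sum of 47.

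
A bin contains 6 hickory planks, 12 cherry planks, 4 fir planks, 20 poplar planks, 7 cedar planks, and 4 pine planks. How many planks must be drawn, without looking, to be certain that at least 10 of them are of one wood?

Pigeonhole: put each drawn plank into a box by wood. The largest draw with every box below 10 takes min(count, 9) from each wood; woods with fewer than 9 contribute all they have.
Σ min(cᵢ, 9) = 6 + 9 + 4 + 9 + 7 + 4 = 39.
Draw number 39 + 1 = 40 must push one box to 10.

40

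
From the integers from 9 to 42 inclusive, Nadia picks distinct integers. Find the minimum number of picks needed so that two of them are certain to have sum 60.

Group the elements by complementary pair {x, 60−x}: {18,42}, {19,41}, {20,40}, …, giving 12 two-element pairs, the single value 30 (it cannot pair with itself since the integers are distinct), and 9 integers whose partner 60−x falls outside [9,42].
Treating each of those 22 groups as a pigeonhole, one can pick one integer per group — 22 integers — with no two summing to 60.
The 23rd integer lands in an occupied pair, forcing a sum of 60.

23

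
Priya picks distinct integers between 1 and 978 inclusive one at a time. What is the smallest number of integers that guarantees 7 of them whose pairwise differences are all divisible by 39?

235

Integers whose pairwise differences are multiples of 39 are exactly those sharing a remainder mod 39. By pigeonhole, the 39 residue classes mod 39 are the pigeonholes.
With 234 integers one could put 6 in each residue class and have no class reach 7.
The 235th integer pushes some class to 7, so 39·6 + 1 = 235.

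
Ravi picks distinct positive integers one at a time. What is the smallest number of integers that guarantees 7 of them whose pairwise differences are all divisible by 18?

Integers whose pairwise differences are multiples of 18 are exactly those sharing a remainder mod 18. The 18 residue classes mod 18 are the pigeonholes.
With 108 integers one could put 6 in each residue class and have no class reach 7.
The 109th integer pushes some class to 7, so 18·6 + 1 = 109.

109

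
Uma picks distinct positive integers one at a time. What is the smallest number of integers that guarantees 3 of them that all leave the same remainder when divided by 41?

By pigeonhole, the 41 residue classes mod 41 are the pigeonholes.
With 82 integers one could put 2 in each residue class and have no class reach 3.
The 83rd integer pushes some class to 3, so 41·2 + 1 = 83.

83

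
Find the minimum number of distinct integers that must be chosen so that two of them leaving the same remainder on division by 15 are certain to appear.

16

The 15 residue classes mod 15 are the pigeonholes.
With 15 integers one could put 1 in each residue class and have no class reach 2.
The 16th integer pushes some class to 2, so 15·1 + 1 = 16.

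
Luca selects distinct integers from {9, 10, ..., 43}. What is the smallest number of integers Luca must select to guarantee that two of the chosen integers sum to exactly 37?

Group the elements by complementary pair {x, 37−x}: {9,28}, {10,27}, {11,26}, …, giving 10 two-element pairs and 15 integers whose partner 37−x falls outside [9,43].
Treating each of those 25 groups as a pigeonhole, one can pick one integer per group — 25 integers — with no two summing to 37.
The 26th integer lands in an occupied pair, forcing a sum of 37.

26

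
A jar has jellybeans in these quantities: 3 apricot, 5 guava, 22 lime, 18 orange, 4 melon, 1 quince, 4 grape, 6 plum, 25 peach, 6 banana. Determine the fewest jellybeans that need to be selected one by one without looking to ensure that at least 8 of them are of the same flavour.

51

Put each drawn jellybean into a box by flavour. The largest draw with every box below 8 takes min(count, 7) from each flavour; flavours with fewer than 7 contribute all they have.
Σ min(cᵢ, 7) = 3 + 5 + 7 + 7 + 4 + 1 + 4 + 6 + 7 + 6 = 50.
Draw number 50 + 1 = 51 must push one box to 8.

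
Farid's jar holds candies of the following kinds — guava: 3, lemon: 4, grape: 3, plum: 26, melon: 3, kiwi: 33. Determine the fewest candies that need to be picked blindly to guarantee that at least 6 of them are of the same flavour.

An adversary could hand out at most 5 candies per flavour (4 flavours run out sooner): 3 + 4 + 3 + 5 + 3 + 5 = 23 candies and still no flavour has 6.
One more candy lands in a flavour already at 5, so 24 draws are enough and 23 are not.

24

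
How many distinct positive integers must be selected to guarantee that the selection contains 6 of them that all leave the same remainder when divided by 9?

46

The 9 residue classes mod 9 are the pigeonholes.
With 45 integers one could put 5 in each residue class and have no class reach 6.
The 46th integer pushes some class to 6, so 9·5 + 1 = 46.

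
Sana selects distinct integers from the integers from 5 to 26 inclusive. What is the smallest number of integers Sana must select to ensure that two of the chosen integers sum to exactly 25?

Group the elements by complementary pair {x, 25−x}: {5,20}, {6,19}, {7,18}, …, giving 8 two-element pairs and 6 integers whose partner 25−x falls outside [5,26].
Treating each of those 14 groups as a pigeonhole, one can pick one integer per group — 14 integers — with no two summing to 25.
The 15th integer lands in an occupied pair, forcing a sum of 25.

15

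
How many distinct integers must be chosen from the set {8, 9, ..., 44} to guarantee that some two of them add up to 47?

22

A set avoiding the sum 47 can contain at most one of each pair {x, 47−x}, plus the 5 elements whose complement lies outside the range.
The integers 24, …, 44 (21 of them) are such a set: any two sum to at least 24+25 = 49 > 47.
Any 22nd integer completes one of the 16 pairs, so 22 choices force a sum of 47.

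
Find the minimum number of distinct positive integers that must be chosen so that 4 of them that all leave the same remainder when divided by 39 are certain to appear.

By the pigeonhole principle, the 39 residue classes mod 39 are the pigeonholes.
With 117 integers one could put 3 in each residue class and have no class reach 4.
The 118th integer pushes some class to 4, so 39·3 + 1 = 118.

118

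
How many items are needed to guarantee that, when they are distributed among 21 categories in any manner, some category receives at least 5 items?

With 84 items one could put exactly 4 in each of the 21 categories, and no category would reach 5.
One more item must land in a category that already has 4, giving it 5.
So 21 × 4 + 1 = 85 items are required.

85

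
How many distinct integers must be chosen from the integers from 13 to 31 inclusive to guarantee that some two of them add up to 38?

14

A set avoiding the sum 38 can contain at most one of each pair {x, 38−x}, plus the 7 elements whose complement lies outside the range or equal to its own complement.
The integers 19, …, 31 (13 of them) are such a set: any two sum to at least 19+20 = 39 > 38.
Any 14th integer completes one of the 6 pairs, so 14 choices force a sum of 38.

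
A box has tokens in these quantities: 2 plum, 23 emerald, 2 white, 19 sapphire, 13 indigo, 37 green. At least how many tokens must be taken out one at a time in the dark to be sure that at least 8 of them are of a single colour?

An adversary could hand out at most 7 tokens per colour (plum, white run out sooner): 2 + 7 + 2 + 7 + 7 + 7 = 32 tokens and still no colour has 8.
One more token lands in a colour already at 7, so 33 draws are enough and 32 are not.

33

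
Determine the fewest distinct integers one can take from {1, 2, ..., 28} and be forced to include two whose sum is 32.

Two chosen integers sum to 32 exactly when both halves of some pair {x, 32−x} with 4 ≤ x ≤ 32−x ≤ 28 are chosen — 12 such pairs.
The remaining 4 elements (those with no distinct partner in range) can never complete a 32-sum, so the worst case takes all of them and one from each pair: 4 + 12 = 16.
Pigeonhole: the 17th integer has to be the second member of some pair, so 16 + 1 = 17.

17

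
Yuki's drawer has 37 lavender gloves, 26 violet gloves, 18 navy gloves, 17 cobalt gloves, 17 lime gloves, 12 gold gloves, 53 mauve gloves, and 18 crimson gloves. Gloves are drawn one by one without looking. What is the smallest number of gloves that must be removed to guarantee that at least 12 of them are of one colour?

89

Put each drawn glove into a box by colour. The largest draw with every box below 12 takes min(count, 11) from each colour.
Σ min(cᵢ, 11) = 11 + 11 + 11 + 11 + 11 + 11 + 11 + 11 = 88.
Draw number 88 + 1 = 89 must push one box to 12.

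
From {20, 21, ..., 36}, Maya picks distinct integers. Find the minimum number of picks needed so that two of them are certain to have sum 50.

13

A set avoiding the sum 50 can contain at most one of each pair {x, 50−x}, plus the 7 elements whose complement lies outside the range or equal to its own complement.
The integers 25, …, 36 (12 of them) are such a set: any two sum to at least 25+26 = 51 > 50.
Pigeonhole: any 13th integer completes one of the 5 pairs, so 13 choices force a sum of 50.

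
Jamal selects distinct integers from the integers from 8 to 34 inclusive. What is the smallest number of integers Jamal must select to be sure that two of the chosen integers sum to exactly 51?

Group the elements by complementary pair {x, 51−x}: {17,34}, {18,33}, {19,32}, …, giving 9 two-element pairs and 9 integers whose partner 51−x falls outside [8,34].
By the pigeonhole principle, treating each of those 18 groups as a pigeonhole, one can pick one integer per group — 18 integers — with no two summing to 51.
The 19th integer lands in an occupied pair, forcing a sum of 51.

19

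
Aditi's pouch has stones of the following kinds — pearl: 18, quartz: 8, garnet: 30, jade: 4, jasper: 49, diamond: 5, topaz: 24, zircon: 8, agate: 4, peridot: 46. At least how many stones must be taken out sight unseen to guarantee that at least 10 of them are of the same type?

75

By pigeonhole, the 10 types are the holes; the stones drawn are the pigeons.
To avoid 10 of any one type, the worst case takes at most 9 of each type, or every stone of a type that has fewer than 9.
That gives 9 + 8 + 9 + 4 + 9 + 5 + 9 + 8 + 4 + 9 = 74 stones with no type reaching 10.
The next stone forces some type to 10, so 74 + 1 = 75.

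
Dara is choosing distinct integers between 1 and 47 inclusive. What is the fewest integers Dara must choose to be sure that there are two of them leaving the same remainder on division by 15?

The 15 residue classes mod 15 are the pigeonholes.
With 15 integers one could put 1 in each residue class and have no class reach 2.
The 16th integer pushes some class to 2, so 15·1 + 1 = 16.

16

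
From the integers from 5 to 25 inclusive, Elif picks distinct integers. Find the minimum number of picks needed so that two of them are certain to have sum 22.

Two chosen integers sum to 22 exactly when both halves of some pair {x, 22−x} with 5 ≤ x ≤ 22−x ≤ 17 are chosen — 6 such pairs.
The remaining 9 elements (those with no distinct partner in range) can never complete a 22-sum, so the worst case takes all of them and one from each pair: 9 + 6 = 15.
The 16th integer has to be the second member of some pair, so 15 + 1 = 16.

16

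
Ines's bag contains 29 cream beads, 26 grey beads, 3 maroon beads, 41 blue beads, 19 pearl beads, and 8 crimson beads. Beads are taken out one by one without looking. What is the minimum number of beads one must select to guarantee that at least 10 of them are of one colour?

By the pigeonhole principle, put each drawn bead into a box by colour. The largest draw with every box below 10 takes min(count, 9) from each colour; colours with fewer than 9 contribute all they have.
Σ min(cᵢ, 9) = 9 + 9 + 3 + 9 + 9 + 8 = 47.
Draw number 47 + 1 = 48 must push one box to 10.

48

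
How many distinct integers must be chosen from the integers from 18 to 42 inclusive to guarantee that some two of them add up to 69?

18

A set avoiding the sum 69 can contain at most one of each pair {x, 69−x}, plus the 9 elements whose complement lies outside the range.
The integers 18, …, 34 (17 of them) are such a set: any two sum to at least 18+19 = 37 and at most 33+34 = 67 < 69.
Any 18th integer completes one of the 8 pairs, so 18 choices force a sum of 69.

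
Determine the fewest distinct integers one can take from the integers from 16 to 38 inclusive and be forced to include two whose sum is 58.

Two chosen integers sum to 58 exactly when both halves of some pair {x, 58−x} with 20 ≤ x ≤ 58−x ≤ 38 are chosen — 9 such pairs.
The remaining 5 elements (those with no distinct partner in range) can never complete a 58-sum, so the worst case takes all of them and one from each pair: 5 + 9 = 14.
By the pigeonhole principle, the 15th integer has to be the second member of some pair, so 14 + 1 = 15.

15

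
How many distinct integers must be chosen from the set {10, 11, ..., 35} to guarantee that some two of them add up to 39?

Two chosen integers sum to 39 exactly when both halves of some pair {x, 39−x} with 10 ≤ x ≤ 39−x ≤ 29 are chosen — 10 such pairs.
The remaining 6 elements (those with no distinct partner in range) can never complete a 39-sum, so the worst case takes all of them and one from each pair: 6 + 10 = 16.
By the pigeonhole principle, the 17th integer has to be the second member of some pair, so 16 + 1 = 17.

17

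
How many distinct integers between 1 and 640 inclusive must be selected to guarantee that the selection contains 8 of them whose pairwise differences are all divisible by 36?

253

Integers whose pairwise differences are multiples of 36 are exactly those sharing a remainder mod 36. The 36 residue classes mod 36 are the pigeonholes.
With 252 integers one could put 7 in each residue class and have no class reach 8.
The 253rd integer pushes some class to 8, so 36·7 + 1 = 253.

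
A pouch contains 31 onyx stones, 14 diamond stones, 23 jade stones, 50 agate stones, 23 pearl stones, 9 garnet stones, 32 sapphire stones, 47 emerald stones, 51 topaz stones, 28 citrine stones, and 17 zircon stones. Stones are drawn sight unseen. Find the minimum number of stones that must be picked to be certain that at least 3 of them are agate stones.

In the worst case for collecting agate stones, every non-agate stone comes out first.
There are 31 + 14 + 23 + 23 + 9 + 32 + 47 + 51 + 28 + 17 = 275 non-agate stones altogether.
After those, each further stone must be agate, so 275 + 3 = 278 draws guarantee 3 agate stones.

278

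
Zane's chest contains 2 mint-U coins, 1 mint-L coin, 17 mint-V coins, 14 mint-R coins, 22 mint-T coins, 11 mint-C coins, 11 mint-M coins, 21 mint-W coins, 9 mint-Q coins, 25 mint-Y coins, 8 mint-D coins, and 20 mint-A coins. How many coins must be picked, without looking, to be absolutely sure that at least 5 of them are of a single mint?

The 12 mints are the holes; the coins drawn are the pigeons.
To avoid 5 of any one mint, the worst case takes at most 4 of each mint, or every coin of a mint that has fewer than 4.
That gives 2 + 1 + 4 + 4 + 4 + 4 + 4 + 4 + 4 + 4 + 4 + 4 = 43 coins with no mint reaching 5.
The next coin forces some mint to 5, so 43 + 1 = 44.

44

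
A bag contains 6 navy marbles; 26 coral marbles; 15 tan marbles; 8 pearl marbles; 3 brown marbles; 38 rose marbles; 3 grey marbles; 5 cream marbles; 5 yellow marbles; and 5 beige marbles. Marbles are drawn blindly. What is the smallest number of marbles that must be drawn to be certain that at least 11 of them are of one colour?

66

By pigeonhole, the 10 colours are the holes; the marbles drawn are the pigeons.
To avoid 11 of any one colour, the worst case takes at most 10 of each colour, or every marble of a colour that has fewer than 10.
That gives 6 + 10 + 10 + 8 + 3 + 10 + 3 + 5 + 5 + 5 = 65 marbles with no colour reaching 11.
The next marble forces some colour to 11, so 65 + 1 = 66.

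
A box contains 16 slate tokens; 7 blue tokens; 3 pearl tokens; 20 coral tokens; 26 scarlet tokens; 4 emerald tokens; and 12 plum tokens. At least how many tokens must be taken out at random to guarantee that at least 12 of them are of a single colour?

59

Put each drawn token into a box by colour. The largest draw with every box below 12 takes min(count, 11) from each colour; colours with fewer than 11 contribute all they have.
Σ min(cᵢ, 11) = 11 + 7 + 3 + 11 + 11 + 4 + 11 = 58.
Draw number 58 + 1 = 59 must push one box to 12.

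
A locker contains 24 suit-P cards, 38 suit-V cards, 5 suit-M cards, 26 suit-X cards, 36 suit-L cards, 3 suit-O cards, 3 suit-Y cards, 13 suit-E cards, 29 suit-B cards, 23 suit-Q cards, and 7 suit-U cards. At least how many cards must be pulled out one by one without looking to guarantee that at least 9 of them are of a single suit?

75

By the pigeonhole principle, the 11 suits are the holes; the cards drawn are the pigeons.
To avoid 9 of any one suit, the worst case takes at most 8 of each suit, or every card of a suit that has fewer than 8.
That gives 8 + 8 + 5 + 8 + 8 + 3 + 3 + 8 + 8 + 8 + 7 = 74 cards with no suit reaching 9.
The next card forces some suit to 9, so 74 + 1 = 75.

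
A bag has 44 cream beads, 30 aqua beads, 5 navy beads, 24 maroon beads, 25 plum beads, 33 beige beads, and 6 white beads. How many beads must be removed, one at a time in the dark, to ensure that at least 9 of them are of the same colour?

52

By pigeonhole, put each drawn bead into a box by colour. The largest draw with every box below 9 takes min(count, 8) from each colour; colours with fewer than 8 contribute all they have.
Σ min(cᵢ, 8) = 8 + 8 + 5 + 8 + 8 + 8 + 6 = 51.
Draw number 51 + 1 = 52 must push one box to 9.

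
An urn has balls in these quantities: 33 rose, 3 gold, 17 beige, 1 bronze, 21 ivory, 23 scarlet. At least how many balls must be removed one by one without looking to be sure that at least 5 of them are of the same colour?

21

Put each drawn ball into a box by colour. The largest draw with every box below 5 takes min(count, 4) from each colour; colours with fewer than 4 contribute all they have.
Σ min(cᵢ, 4) = 4 + 3 + 4 + 1 + 4 + 4 = 20.
Draw number 20 + 1 = 21 must push one box to 5.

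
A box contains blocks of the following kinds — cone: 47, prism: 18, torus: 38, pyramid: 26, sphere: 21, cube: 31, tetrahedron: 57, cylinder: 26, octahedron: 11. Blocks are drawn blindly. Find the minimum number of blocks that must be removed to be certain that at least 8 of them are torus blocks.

In the worst case for collecting torus blocks, every non-torus block comes out first.
There are 47 + 18 + 26 + 21 + 31 + 57 + 26 + 11 = 237 non-torus blocks altogether.
After those, each further block must be torus, so 237 + 8 = 245 draws guarantee 8 torus blocks.

245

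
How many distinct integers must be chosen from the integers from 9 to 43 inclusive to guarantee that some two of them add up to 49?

Two chosen integers sum to 49 exactly when both halves of some pair {x, 49−x} with 9 ≤ x ≤ 49−x ≤ 40 are chosen — 16 such pairs.
The remaining 3 elements (those with no distinct partner in range) can never complete a 49-sum, so the worst case takes all of them and one from each pair: 3 + 16 = 19.
By the pigeonhole principle, the 20th integer has to be the second member of some pair, so 19 + 1 = 20.

20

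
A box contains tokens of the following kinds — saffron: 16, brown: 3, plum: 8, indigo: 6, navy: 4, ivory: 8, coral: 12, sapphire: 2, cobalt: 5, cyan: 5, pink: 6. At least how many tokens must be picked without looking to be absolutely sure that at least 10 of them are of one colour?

66

An adversary could hand out at most 9 tokens per colour (9 colours run out sooner): 9 + 3 + 8 + 6 + 4 + 8 + 9 + 2 + 5 + 5 + 6 = 65 tokens and still no colour has 10.
By pigeonhole, one more token lands in a colour already at 9, so 66 draws are enough and 65 are not.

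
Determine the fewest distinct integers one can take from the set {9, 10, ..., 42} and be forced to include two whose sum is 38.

Group the elements by complementary pair {x, 38−x}: {9,29}, {10,28}, {11,27}, …, giving 10 two-element pairs, the single value 19 (it cannot pair with itself since the integers are distinct), and 13 integers whose partner 38−x falls outside [9,42].
By the pigeonhole principle, treating each of those 24 groups as a pigeonhole, one can pick one integer per group — 24 integers — with no two summing to 38.
The 25th integer lands in an occupied pair, forcing a sum of 38.

25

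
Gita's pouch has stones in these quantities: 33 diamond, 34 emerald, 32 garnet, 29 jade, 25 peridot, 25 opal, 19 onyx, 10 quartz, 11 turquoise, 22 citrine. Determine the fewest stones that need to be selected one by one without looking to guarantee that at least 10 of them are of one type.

91

An adversary could hand out at most 9 stones per type: 9 + 9 + 9 + 9 + 9 + 9 + 9 + 9 + 9 + 9 = 90 stones and still no type has 10.
By the pigeonhole principle, one more stone lands in a type already at 9, so 91 draws are enough and 90 are not.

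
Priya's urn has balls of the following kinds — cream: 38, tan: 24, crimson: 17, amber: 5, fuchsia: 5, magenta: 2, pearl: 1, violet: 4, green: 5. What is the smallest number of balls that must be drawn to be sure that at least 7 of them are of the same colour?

An adversary could hand out at most 6 balls per colour (6 colours run out sooner): 6 + 6 + 6 + 5 + 5 + 2 + 1 + 4 + 5 = 40 balls and still no colour has 7.
One more ball lands in a colour already at 6, so 41 draws are enough and 40 are not.

41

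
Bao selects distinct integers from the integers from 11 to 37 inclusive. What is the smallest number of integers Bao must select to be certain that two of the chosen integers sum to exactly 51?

Two chosen integers sum to 51 exactly when both halves of some pair {x, 51−x} with 14 ≤ x ≤ 51−x ≤ 37 are chosen — 12 such pairs.
The remaining 3 elements (those with no distinct partner in range) can never complete a 51-sum, so the worst case takes all of them and one from each pair: 3 + 12 = 15.
By pigeonhole, the 16th integer has to be the second member of some pair, so 15 + 1 = 16.

16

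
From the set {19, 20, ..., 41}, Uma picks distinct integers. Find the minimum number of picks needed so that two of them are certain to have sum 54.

16

A set avoiding the sum 54 can contain at most one of each pair {x, 54−x}, plus the 7 elements whose complement lies outside the range or equal to its own complement.
The integers 27, …, 41 (15 of them) are such a set: any two sum to at least 27+28 = 55 > 54.
Pigeonhole: any 16th integer completes one of the 8 pairs, so 16 choices force a sum of 54.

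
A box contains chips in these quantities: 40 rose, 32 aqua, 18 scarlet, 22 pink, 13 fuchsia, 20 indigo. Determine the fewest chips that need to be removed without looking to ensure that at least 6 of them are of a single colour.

31

Put each drawn chip into a box by colour. The largest draw with every box below 6 takes min(count, 5) from each colour.
Σ min(cᵢ, 5) = 5 + 5 + 5 + 5 + 5 + 5 = 30.
Draw number 30 + 1 = 31 must push one box to 6.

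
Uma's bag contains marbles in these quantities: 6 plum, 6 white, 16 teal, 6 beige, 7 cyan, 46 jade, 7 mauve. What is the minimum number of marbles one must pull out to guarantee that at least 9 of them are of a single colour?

49

The 7 colours are the holes; the marbles drawn are the pigeons.
To avoid 9 of any one colour, the worst case takes at most 8 of each colour, or every marble of a colour that has fewer than 8.
That gives 6 + 6 + 8 + 6 + 7 + 8 + 7 = 48 marbles with no colour reaching 9.
The next marble forces some colour to 9, so 48 + 1 = 49.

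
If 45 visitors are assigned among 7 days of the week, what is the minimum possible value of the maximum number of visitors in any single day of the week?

7

By pigeonhole, the 7 days of the week are the holes and the 45 visitors are the pigeons.
If every day of the week held at most 6 visitors, the total would be at most 7 × 6 = 42, which is less than 45.
So some day of the week holds at least ⌈45/7⌉ = 7 visitors.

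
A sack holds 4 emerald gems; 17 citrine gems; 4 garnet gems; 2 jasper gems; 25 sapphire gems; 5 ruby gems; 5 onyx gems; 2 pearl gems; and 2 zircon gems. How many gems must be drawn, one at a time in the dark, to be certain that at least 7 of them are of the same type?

An adversary could hand out at most 6 gems per type (7 types run out sooner): 4 + 6 + 4 + 2 + 6 + 5 + 5 + 2 + 2 = 36 gems and still no type has 7.
One more gem lands in a type already at 6, so 37 draws are enough and 36 are not.

37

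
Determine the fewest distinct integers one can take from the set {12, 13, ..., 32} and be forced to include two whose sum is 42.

13

Two chosen integers sum to 42 exactly when both halves of some pair {x, 42−x} with 12 ≤ x ≤ 42−x ≤ 30 are chosen — 9 such pairs.
The remaining 3 elements (those with no distinct partner in range) can never complete a 42-sum, so the worst case takes all of them and one from each pair: 3 + 9 = 12.
The 13th integer has to be the second member of some pair, so 12 + 1 = 13.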